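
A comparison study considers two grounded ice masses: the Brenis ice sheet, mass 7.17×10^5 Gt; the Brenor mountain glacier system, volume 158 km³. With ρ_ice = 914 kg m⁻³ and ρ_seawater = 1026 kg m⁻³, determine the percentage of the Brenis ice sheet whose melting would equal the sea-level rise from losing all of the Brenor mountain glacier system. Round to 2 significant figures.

Equal sea-level rise means equal mass of meltwater, i.e. equal mass of ice lost.
Ice mass of Brenor: 1.444×10^14 kg; ice mass of Brenis: 7.170×10^17 kg.
Fraction required = 1.444×10^14 / 7.170×10^17 = 2.01×10^-4 → 0.020 %.

≈ 0.020 %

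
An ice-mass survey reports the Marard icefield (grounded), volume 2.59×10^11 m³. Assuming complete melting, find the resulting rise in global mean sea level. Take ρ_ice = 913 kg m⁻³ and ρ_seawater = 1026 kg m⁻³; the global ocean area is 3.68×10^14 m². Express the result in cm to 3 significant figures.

Marard: 2.59×10^11 m³ × (913/1026) = 2.305×10^11 m³ of water.
Spread over 3.68×10^14 m² of ocean, Δh = 2.305×10^11 / 3.68×10^14 = 6.26×10^-4 m = 0.0626 cm.

≈ 0.0626 cm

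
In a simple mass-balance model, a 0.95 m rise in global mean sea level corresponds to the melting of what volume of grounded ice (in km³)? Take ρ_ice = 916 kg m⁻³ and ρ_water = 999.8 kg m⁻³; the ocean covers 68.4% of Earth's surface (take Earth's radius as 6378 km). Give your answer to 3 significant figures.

≈ 3.63×10^5 km³

Required water volume = Δh × A = 0.95 m × 3.50×10^14 m² = 3.322×10^14 m³ = 3.322×10^5 km³.
Ice volume = water volume × ρ_w/ρ_ice = 3.322×10^5 × 999.8/916 = 3.63×10^5 km³.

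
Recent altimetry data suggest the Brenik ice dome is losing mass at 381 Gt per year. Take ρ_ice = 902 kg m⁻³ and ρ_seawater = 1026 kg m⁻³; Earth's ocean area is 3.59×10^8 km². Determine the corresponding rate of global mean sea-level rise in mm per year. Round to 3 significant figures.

ρ_w = 1026 kg m⁻³. Annual water volume added = 381 Gt / ρ_w = 3.810×10^14 kg / 1026 kg m⁻³ = 3.713×10^11 m³.
Δh per year = 3.713×10^11 / 3.59×10^14 = 1.03×10^-3 m = 1.03 mm.

≈ 1.03 mm/yr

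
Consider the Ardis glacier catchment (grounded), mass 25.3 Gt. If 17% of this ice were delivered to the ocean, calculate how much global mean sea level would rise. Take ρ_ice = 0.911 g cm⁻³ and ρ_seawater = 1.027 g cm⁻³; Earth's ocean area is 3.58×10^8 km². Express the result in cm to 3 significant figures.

≈ 1.17×10^-3 cm

Ardis: 0.17 × 25.3 Gt = 4.301×10^12 kg; dividing by ρ_w = 1.027 g cm⁻³ = 1027 kg m⁻³ gives 4.188×10^9 m³ of water.
Spread over 3.58×10^14 m² of ocean, Δh = 4.188×10^9 / 3.58×10^14 = 1.17×10^-5 m = 1.17×10^-3 cm.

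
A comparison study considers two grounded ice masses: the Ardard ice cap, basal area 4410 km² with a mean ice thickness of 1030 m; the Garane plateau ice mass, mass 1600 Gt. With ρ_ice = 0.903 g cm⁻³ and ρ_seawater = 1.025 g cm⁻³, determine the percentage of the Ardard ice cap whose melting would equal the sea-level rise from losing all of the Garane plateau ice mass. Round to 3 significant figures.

≈ 39.0 %

Equal sea-level rise means equal mass of meltwater, i.e. equal mass of ice lost.
Ice mass of Garane: 1.600×10^15 kg; ice mass of Ardard: 4.102×10^15 kg.
Fraction required = 1.600×10^15 / 4.102×10^15 = 0.390 → 39.0 %.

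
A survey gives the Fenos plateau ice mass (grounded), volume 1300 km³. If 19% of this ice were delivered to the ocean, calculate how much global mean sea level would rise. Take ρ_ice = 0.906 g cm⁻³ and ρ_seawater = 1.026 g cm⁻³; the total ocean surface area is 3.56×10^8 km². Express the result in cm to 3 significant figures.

Fenos: 0.19 × 1300 km³ × (906/1026) = 218.1 km³ of water.
Spread over 3.56×10^14 m² of ocean, Δh = 2.181×10^11 / 3.56×10^14 = 6.13×10^-4 m = 0.0613 cm.

≈ 0.0613 cm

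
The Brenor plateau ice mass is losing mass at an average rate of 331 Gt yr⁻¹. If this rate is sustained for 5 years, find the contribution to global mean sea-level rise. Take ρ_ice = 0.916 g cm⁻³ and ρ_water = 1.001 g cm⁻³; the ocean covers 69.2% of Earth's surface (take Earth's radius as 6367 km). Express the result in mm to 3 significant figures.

≈ 4.69 mm

Total mass lost = 331 Gt/yr × 5 yr = 1655 Gt = 1.655×10^15 kg.
ρ_w = 1.001 g cm⁻³ = 1001 kg m⁻³, so water volume = 1.655×10^15 / 1001 = 1.653×10^12 m³.
Δh = 1.653×10^12 / 3.53×10^14 = 4.69×10^-3 m = 4.69 mm.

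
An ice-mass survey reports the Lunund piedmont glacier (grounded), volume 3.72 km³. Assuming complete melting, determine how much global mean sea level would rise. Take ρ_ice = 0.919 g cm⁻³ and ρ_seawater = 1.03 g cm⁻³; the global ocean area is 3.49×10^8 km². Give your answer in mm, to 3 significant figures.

Lunund: 3.72 km³ × (919/1030) = 3.319 km³ of water.
Spread over 3.49×10^14 m² of ocean, Δh = 3.319×10^9 / 3.49×10^14 = 9.51×10^-6 m = 9.51×10^-3 mm.

≈ 9.51×10^-3 mm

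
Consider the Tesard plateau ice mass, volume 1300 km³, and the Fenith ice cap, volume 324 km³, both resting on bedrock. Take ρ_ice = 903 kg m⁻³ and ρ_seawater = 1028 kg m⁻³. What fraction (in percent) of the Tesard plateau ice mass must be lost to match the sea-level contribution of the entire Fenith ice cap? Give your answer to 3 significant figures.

Equal sea-level rise means equal mass of meltwater, i.e. equal mass of ice lost.
Ice mass of Fenith: 2.926×10^14 kg; ice mass of Tesard: 1.174×10^15 kg.
Fraction required = 2.926×10^14 / 1.174×10^15 = 0.249 → 24.9 %.

≈ 24.9 %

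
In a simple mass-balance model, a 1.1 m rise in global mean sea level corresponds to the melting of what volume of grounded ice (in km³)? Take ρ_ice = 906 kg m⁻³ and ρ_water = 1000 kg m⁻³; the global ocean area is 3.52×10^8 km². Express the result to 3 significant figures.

Required water volume = Δh × A = 1.1 m × 3.52×10^14 m² = 3.872×10^14 m³ = 3.872×10^5 km³.
Ice volume = water volume × ρ_w/ρ_ice = 3.872×10^5 × 1000/906 = 4.27×10^5 km³.

≈ 4.27×10^5 km³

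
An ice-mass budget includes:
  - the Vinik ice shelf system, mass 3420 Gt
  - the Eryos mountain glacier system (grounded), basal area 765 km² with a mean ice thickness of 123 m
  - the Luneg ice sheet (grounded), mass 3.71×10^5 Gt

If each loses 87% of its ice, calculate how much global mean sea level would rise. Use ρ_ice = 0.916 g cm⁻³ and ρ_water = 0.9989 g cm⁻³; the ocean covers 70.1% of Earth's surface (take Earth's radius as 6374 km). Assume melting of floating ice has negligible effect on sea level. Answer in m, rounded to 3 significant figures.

The Vinik ice shelf system is floating and already displaces its own weight of water, so its melt adds essentially nothing to sea level.
Eryos: ice volume = 765 km² × 123 m = 94.09 km³; 0.87 × 94.09 × (916/998.9) = 75.07 km³ of water.
Luneg: 0.87 × 3.71×10^5 Gt = 3.228×10^17 kg; dividing by ρ_w = 0.9989 g cm⁻³ = 998.9 kg m⁻³ gives 3.231×10^14 m³ of water.
Total added water ≈ 3.232×10^14 m³ over 3.58×10^14 m² → Δh = 0.903 m.

≈ 0.903 m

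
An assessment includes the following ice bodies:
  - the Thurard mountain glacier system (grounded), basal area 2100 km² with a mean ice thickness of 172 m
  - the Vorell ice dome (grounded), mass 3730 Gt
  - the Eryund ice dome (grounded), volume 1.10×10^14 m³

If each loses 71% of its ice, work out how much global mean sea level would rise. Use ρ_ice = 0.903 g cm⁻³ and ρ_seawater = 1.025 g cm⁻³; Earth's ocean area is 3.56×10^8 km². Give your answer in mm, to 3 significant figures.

≈ 201 mm

Thurard: ice volume = 2100 km² × 172 m = 361.2 km³; 0.71 × 361.2 × (903/1025) = 225.9 km³ of water.
Vorell: 0.71 × 3730 Gt = 2.648×10^15 kg; dividing by ρ_w = 1.025 g cm⁻³ = 1025 kg m⁻³ gives 2.584×10^12 m³ of water.
Eryund: 0.71 × 1.10×10^14 m³ × (903/1025) = 6.880×10^13 m³ of water.
Total added water ≈ 7.161×10^13 m³ over 3.56×10^14 m² → Δh = 0.201 m = 201 mm.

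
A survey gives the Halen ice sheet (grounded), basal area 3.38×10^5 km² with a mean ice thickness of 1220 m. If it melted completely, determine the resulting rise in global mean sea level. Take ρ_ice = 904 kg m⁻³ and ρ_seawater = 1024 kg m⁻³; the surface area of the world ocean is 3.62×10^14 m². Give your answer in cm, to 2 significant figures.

≈ 100 cm

Halen: ice volume = 3.38×10^5 km² × 1220 m = 4.124×10^5 km³; 4.124×10^5 × (904/1024) = 3.640×10^5 km³ of water.
Spread over 3.62×10^14 m² of ocean, Δh = 3.640×10^14 / 3.62×10^14 = 1.01 m = 100 cm.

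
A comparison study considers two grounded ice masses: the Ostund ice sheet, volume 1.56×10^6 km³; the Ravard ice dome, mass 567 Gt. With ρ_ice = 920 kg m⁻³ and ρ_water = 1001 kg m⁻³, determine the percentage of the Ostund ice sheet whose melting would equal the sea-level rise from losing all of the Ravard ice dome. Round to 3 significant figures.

≈ 0.0395 %

Equal sea-level rise means equal mass of meltwater, i.e. equal mass of ice lost.
Ice mass of Ravard: 5.670×10^14 kg; ice mass of Ostund: 1.435×10^18 kg.
Fraction required = 5.670×10^14 / 1.435×10^18 = 3.95×10^-4 → 0.0395 %.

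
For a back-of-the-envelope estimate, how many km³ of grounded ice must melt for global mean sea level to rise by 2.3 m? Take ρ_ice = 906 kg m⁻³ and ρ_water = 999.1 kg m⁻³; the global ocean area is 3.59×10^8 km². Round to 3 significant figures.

≈ 9.11×10^5 km³

Required water volume = Δh × A = 2.3 m × 3.59×10^14 m² = 8.257×10^14 m³ = 8.257×10^5 km³.
Ice volume = water volume × ρ_w/ρ_ice = 8.257×10^5 × 999.1/906 = 9.11×10^5 km³.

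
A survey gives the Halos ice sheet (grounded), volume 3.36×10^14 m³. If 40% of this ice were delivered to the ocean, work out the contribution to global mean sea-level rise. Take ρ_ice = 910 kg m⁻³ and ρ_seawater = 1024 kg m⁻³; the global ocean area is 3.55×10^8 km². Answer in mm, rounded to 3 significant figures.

≈ 336 mm

Halos: 0.4 × 3.36×10^14 m³ × (910/1024) = 1.194×10^14 m³ of water.
Spread over 3.55×10^14 m² of ocean, Δh = 1.194×10^14 / 3.55×10^14 = 0.336 m = 336 mm.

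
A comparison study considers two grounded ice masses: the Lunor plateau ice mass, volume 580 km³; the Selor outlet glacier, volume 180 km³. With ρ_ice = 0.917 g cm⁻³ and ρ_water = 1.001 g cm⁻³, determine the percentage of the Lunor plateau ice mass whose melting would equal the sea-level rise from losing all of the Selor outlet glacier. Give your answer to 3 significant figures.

Equal sea-level rise means equal mass of meltwater, i.e. equal mass of ice lost.
Ice mass of Selor: 1.651×10^14 kg; ice mass of Lunor: 5.319×10^14 kg.
Fraction required = 1.651×10^14 / 5.319×10^14 = 0.310 → 31.0 %.

≈ 31.0 %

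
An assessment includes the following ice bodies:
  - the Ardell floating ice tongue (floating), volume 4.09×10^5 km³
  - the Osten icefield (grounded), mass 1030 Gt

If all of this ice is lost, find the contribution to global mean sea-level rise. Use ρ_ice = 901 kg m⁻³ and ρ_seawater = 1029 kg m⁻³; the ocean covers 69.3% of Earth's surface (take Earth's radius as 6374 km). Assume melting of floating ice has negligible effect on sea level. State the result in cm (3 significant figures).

≈ 0.283 cm

The Ardell floating ice tongue is floating and already displaces its own weight of water, so its melt adds essentially nothing to sea level.
Osten: 1030 Gt = 1.030×10^15 kg; dividing by ρ_w = 1029 kg m⁻³ gives 1.001×10^12 m³ of water.
Total added water ≈ 1.001×10^12 m³ over 3.54×10^14 m² → Δh = 2.83×10^-3 m = 0.283 cm.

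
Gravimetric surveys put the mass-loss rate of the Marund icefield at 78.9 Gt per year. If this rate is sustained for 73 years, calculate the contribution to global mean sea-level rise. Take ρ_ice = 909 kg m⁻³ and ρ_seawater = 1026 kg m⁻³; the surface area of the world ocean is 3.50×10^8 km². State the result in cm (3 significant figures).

Total mass lost = 78.9 Gt/yr × 73 yr = 5760 Gt = 5.760×10^15 kg.
ρ_w = 1026 kg m⁻³, so water volume = 5.760×10^15 / 1026 = 5.614×10^12 m³.
Δh = 5.614×10^12 / 3.50×10^14 = 0.0160 m = 1.60 cm.

≈ 1.60 cm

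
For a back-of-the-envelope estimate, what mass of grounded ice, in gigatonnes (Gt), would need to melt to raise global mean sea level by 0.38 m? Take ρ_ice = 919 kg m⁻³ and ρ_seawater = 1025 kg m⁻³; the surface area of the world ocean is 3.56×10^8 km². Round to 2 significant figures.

Required water volume = Δh × A = 0.38 m × 3.56×10^14 m² = 1.353×10^14 m³.
ρ_w = 1025 kg m⁻³, so the mass of water = 1.353×10^14 m³ × 1025 kg m⁻³ = 1.387×10^17 kg = 1.4×10^5 Gt (and the same mass of ice, by conservation).

≈ 1.4×10^5 Gt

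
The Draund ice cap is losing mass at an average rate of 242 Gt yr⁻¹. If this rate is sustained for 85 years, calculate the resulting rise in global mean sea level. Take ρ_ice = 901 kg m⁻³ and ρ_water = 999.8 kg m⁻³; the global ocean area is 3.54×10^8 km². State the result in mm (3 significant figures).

Total mass lost = 242 Gt/yr × 85 yr = 2.057×10^4 Gt = 2.057×10^16 kg.
ρ_w = 999.8 kg m⁻³, so water volume = 2.057×10^16 / 999.8 = 2.057×10^13 m³.
Δh = 2.057×10^13 / 3.54×10^14 = 0.0581 m = 58.1 mm.

≈ 58.1 mm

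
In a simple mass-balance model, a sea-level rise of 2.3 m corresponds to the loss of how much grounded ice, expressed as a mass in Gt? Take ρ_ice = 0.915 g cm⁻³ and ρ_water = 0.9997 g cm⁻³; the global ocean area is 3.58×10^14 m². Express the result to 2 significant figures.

Required water volume = Δh × A = 2.3 m × 3.58×10^14 m² = 8.234×10^14 m³.
ρ_w = 0.9997 g cm⁻³ = 999.7 kg m⁻³, so the mass of water = 8.234×10^14 m³ × 999.7 kg m⁻³ = 8.232×10^17 kg = 8.2×10^5 Gt (and the same mass of ice, by conservation).

≈ 8.2×10^5 Gt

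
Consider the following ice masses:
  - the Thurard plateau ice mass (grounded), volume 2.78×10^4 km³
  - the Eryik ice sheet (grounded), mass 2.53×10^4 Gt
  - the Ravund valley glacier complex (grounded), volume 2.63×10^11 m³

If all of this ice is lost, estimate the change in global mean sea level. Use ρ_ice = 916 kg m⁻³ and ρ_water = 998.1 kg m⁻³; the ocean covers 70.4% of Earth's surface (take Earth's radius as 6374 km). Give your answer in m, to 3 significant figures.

≈ 0.142 m

Thurard: 2.78×10^4 km³ × (916/998.1) = 2.551×10^4 km³ of water.
Eryik: 2.53×10^4 Gt = 2.530×10^16 kg; dividing by ρ_w = 998.1 kg m⁻³ gives 2.535×10^13 m³ of water.
Ravund: 2.63×10^11 m³ × (916/998.1) = 2.414×10^11 m³ of water.
Total added water ≈ 5.110×10^13 m³ over 3.59×10^14 m² → Δh = 0.142 m.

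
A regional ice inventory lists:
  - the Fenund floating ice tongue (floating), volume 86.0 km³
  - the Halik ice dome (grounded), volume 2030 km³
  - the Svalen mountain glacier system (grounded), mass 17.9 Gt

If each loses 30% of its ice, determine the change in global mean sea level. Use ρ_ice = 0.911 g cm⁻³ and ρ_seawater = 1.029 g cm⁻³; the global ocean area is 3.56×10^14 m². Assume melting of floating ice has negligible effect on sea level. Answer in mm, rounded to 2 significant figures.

The Fenund floating ice tongue is floating and already displaces its own weight of water, so its melt adds essentially nothing to sea level.
Halik: 0.3 × 2030 km³ × (911/1029) = 539.2 km³ of water.
Svalen: 0.3 × 17.9 Gt = 5.370×10^12 kg; dividing by ρ_w = 1.029 g cm⁻³ = 1029 kg m⁻³ gives 5.219×10^9 m³ of water.
Total added water ≈ 5.444×10^11 m³ over 3.56×10^14 m² → Δh = 1.53×10^-3 m = 1.5 mm.

≈ 1.5 mm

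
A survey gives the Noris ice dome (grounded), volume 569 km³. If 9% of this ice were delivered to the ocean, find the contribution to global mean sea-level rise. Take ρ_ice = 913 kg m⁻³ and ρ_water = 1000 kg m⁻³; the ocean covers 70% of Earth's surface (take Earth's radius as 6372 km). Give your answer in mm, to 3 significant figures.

≈ 0.131 mm

Noris: 0.09 × 569 km³ × (913/1000) = 46.75 km³ of water.
Spread over 3.57×10^14 m² of ocean, Δh = 4.675×10^10 / 3.57×10^14 = 1.31×10^-4 m = 0.131 mm.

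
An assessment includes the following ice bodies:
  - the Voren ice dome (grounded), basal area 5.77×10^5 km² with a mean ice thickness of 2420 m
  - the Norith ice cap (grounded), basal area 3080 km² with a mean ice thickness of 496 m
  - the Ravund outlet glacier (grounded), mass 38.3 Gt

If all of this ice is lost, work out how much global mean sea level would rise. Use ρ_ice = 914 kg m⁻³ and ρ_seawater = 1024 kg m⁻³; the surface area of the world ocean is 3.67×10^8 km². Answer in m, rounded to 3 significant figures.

≈ 3.40 m

Voren: ice volume = 5.77×10^5 km² × 2420 m = 1.396×10^6 km³; 1.396×10^6 × (914/1024) = 1.246×10^6 km³ of water.
Norith: ice volume = 3080 km² × 496 m = 1528 km³; 1528 × (914/1024) = 1364 km³ of water.
Ravund: 38.3 Gt = 3.830×10^13 kg; dividing by ρ_w = 1024 kg m⁻³ gives 3.740×10^10 m³ of water.
Total added water ≈ 1.248×10^15 m³ over 3.67×10^14 m² → Δh = 3.40 m.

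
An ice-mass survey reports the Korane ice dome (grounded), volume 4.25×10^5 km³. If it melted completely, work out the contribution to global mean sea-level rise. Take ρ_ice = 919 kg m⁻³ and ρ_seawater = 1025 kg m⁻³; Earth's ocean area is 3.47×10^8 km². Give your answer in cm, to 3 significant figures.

≈ 110 cm

Korane: 4.25×10^5 km³ × (919/1025) = 3.810×10^5 km³ of water.
Spread over 3.47×10^14 m² of ocean, Δh = 3.810×10^14 / 3.47×10^14 = 1.10 m = 110 cm.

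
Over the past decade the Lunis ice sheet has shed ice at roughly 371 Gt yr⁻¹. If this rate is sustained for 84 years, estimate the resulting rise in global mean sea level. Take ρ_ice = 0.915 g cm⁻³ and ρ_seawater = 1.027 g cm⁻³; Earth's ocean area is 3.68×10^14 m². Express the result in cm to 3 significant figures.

≈ 8.25 cm

Total mass lost = 371 Gt/yr × 84 yr = 3.116×10^4 Gt = 3.116×10^16 kg.
ρ_w = 1.027 g cm⁻³ = 1027 kg m⁻³, so water volume = 3.116×10^16 / 1027 = 3.034×10^13 m³.
Δh = 3.034×10^13 / 3.68×10^14 = 0.0825 m = 8.25 cm.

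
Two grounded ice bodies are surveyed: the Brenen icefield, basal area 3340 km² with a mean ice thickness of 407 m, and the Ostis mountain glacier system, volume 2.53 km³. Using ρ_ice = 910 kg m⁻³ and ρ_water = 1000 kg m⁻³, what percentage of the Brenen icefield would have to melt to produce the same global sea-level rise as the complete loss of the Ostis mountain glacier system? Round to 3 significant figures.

Equal sea-level rise means equal mass of meltwater, i.e. equal mass of ice lost.
Ice mass of Ostis: 2.302×10^12 kg; ice mass of Brenen: 1.237×10^15 kg.
Fraction required = 2.302×10^12 / 1.237×10^15 = 1.86×10^-3 → 0.186 %.

≈ 0.186 %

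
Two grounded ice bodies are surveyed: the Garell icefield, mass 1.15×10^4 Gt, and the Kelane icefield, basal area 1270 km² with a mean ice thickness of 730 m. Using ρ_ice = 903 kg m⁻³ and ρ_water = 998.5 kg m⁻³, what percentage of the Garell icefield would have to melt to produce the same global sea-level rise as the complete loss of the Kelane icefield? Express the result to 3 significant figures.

≈ 7.28 %

Equal sea-level rise means equal mass of meltwater, i.e. equal mass of ice lost.
Ice mass of Kelane: 8.372×10^14 kg; ice mass of Garell: 1.150×10^16 kg.
Fraction required = 8.372×10^14 / 1.150×10^16 = 0.0728 → 7.28 %.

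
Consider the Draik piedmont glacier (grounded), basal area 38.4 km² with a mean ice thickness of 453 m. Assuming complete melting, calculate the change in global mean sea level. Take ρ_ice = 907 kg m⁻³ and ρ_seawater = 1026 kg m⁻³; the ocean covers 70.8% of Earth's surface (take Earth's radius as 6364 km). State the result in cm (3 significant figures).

≈ 4.27×10^-3 cm

Draik: ice volume = 38.4 km² × 453 m = 17.40 km³; 17.40 × (907/1026) = 15.38 km³ of water.
Spread over 3.60×10^14 m² of ocean, Δh = 1.538×10^10 / 3.60×10^14 = 4.27×10^-5 m = 4.27×10^-3 cm.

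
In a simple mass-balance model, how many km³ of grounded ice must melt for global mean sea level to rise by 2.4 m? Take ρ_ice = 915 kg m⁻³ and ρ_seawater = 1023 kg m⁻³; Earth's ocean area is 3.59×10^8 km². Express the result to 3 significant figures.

≈ 9.63×10^5 km³

Required water volume = Δh × A = 2.4 m × 3.59×10^14 m² = 8.616×10^14 m³ = 8.616×10^5 km³.
Ice volume = water volume × ρ_w/ρ_ice = 8.616×10^5 × 1023/915 = 9.63×10^5 km³.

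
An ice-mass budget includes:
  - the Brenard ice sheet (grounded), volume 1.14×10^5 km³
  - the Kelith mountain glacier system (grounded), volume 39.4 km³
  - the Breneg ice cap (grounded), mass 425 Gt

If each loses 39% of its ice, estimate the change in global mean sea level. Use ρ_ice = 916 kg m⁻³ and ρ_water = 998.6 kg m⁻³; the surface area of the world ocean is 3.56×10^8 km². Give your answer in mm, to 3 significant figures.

Brenard: 0.39 × 1.14×10^5 km³ × (916/998.6) = 4.078×10^4 km³ of water.
Kelith: 0.39 × 39.4 km³ × (916/998.6) = 14.09 km³ of water.
Breneg: 0.39 × 425 Gt = 1.658×10^14 kg; dividing by ρ_w = 998.6 kg m⁻³ gives 1.660×10^11 m³ of water.
Total added water ≈ 4.096×10^13 m³ over 3.56×10^14 m² → Δh = 0.115 m = 115 mm.

≈ 115 mm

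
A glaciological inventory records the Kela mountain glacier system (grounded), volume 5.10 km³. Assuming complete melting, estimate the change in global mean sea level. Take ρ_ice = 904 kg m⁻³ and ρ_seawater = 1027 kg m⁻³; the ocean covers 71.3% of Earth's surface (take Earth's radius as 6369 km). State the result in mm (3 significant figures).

≈ 0.0124 mm

Kela: 5.10 km³ × (904/1027) = 4.489 km³ of water.
Spread over 3.63×10^14 m² of ocean, Δh = 4.489×10^9 / 3.63×10^14 = 1.24×10^-5 m = 0.0124 mm.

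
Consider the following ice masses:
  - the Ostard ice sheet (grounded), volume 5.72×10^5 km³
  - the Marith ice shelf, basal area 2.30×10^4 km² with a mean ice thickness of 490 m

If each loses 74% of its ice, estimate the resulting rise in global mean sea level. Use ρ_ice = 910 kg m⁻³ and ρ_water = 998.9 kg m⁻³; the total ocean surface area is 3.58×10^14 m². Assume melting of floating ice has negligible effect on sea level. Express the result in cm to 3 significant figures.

Ostard: 0.74 × 5.72×10^5 km³ × (910/998.9) = 3.856×10^5 km³ of water.
The Marith ice shelf is floating and already displaces its own weight of water, so its melt adds essentially nothing to sea level.
Total added water ≈ 3.856×10^14 m³ over 3.58×10^14 m² → Δh = 1.08 m = 108 cm.

≈ 108 cm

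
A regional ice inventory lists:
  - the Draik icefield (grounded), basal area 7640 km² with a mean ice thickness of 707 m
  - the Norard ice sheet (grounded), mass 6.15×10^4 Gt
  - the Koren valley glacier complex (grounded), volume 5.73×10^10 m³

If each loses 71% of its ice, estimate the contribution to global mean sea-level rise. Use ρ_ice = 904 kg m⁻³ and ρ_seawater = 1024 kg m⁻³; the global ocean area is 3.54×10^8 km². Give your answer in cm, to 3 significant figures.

Draik: ice volume = 7640 km² × 707 m = 5401 km³; 0.71 × 5401 × (904/1024) = 3386 km³ of water.
Norard: 0.71 × 6.15×10^4 Gt = 4.366×10^16 kg; dividing by ρ_w = 1024 kg m⁻³ gives 4.264×10^13 m³ of water.
Koren: 0.71 × 5.73×10^10 m³ × (904/1024) = 3.592×10^10 m³ of water.
Total added water ≈ 4.606×10^13 m³ over 3.54×10^14 m² → Δh = 0.130 m = 13.0 cm.

≈ 13.0 cm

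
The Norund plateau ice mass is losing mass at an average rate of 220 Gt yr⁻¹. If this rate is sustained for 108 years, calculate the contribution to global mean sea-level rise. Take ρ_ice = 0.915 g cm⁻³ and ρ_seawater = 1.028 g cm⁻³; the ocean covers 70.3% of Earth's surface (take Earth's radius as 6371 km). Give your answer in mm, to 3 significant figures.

≈ 64.5 mm

Total mass lost = 220 Gt/yr × 108 yr = 2.376×10^4 Gt = 2.376×10^16 kg.
ρ_w = 1.028 g cm⁻³ = 1028 kg m⁻³, so water volume = 2.376×10^16 / 1028 = 2.311×10^13 m³.
Δh = 2.311×10^13 / 3.59×10^14 = 0.0645 m = 64.5 mm.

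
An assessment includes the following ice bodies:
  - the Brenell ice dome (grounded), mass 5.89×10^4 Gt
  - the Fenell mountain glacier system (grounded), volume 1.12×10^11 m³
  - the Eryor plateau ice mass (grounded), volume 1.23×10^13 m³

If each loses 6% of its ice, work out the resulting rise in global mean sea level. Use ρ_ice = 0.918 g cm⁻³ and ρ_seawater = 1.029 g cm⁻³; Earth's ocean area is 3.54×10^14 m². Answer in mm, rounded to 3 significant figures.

Brenell: 0.06 × 5.89×10^4 Gt = 3.534×10^15 kg; dividing by ρ_w = 1.029 g cm⁻³ = 1029 kg m⁻³ gives 3.434×10^12 m³ of water.
Fenell: 0.06 × 1.12×10^11 m³ × (918/1029) = 5.995×10^9 m³ of water.
Eryor: 0.06 × 1.23×10^13 m³ × (918/1029) = 6.584×10^11 m³ of water.
Total added water ≈ 4.099×10^12 m³ over 3.54×10^14 m² → Δh = 0.0116 m = 11.6 mm.

≈ 11.6 mm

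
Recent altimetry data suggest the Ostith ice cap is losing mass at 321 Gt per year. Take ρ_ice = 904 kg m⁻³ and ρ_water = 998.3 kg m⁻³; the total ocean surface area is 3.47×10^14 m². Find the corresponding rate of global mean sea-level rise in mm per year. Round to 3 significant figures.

ρ_w = 998.3 kg m⁻³. Annual water volume added = 321 Gt / ρ_w = 3.210×10^14 kg / 998.3 kg m⁻³ = 3.215×10^11 m³.
Δh per year = 3.215×10^11 / 3.47×10^14 = 9.27×10^-4 m = 0.927 mm.

≈ 0.927 mm/yr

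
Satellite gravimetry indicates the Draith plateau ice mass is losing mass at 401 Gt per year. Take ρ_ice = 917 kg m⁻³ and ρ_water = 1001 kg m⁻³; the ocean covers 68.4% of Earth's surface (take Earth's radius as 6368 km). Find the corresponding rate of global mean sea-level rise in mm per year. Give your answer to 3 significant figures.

ρ_w = 1001 kg m⁻³. Annual water volume added = 401 Gt / ρ_w = 4.010×10^14 kg / 1001 kg m⁻³ = 4.006×10^11 m³.
Δh per year = 4.006×10^11 / 3.49×10^14 = 1.15×10^-3 m = 1.15 mm.

≈ 1.15 mm/yr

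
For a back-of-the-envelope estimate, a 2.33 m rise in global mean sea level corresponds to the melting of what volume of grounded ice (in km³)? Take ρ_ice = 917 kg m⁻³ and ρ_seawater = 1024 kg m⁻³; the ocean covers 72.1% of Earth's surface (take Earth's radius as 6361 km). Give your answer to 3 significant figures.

Required water volume = Δh × A = 2.33 m × 3.67×10^14 m² = 8.542×10^14 m³ = 8.542×10^5 km³.
Ice volume = water volume × ρ_w/ρ_ice = 8.542×10^5 × 1024/917 = 9.54×10^5 km³.

≈ 9.54×10^5 km³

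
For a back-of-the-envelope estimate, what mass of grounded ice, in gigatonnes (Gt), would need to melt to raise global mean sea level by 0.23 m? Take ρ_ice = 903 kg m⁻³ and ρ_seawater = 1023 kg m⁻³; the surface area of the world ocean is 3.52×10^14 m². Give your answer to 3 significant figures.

Required water volume = Δh × A = 0.23 m × 3.52×10^14 m² = 8.096×10^13 m³.
ρ_w = 1023 kg m⁻³, so the mass of water = 8.096×10^13 m³ × 1023 kg m⁻³ = 8.282×10^16 kg = 8.28×10^4 Gt (and the same mass of ice, by conservation).

≈ 8.28×10^4 Gt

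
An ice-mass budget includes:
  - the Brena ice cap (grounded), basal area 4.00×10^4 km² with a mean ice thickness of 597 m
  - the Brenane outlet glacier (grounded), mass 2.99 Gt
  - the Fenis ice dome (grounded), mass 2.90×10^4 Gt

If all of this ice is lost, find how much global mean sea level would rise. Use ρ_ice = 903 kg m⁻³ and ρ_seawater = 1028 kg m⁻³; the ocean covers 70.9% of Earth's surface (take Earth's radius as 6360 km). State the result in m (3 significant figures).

≈ 0.136 m

Brena: ice volume = 4.00×10^4 km² × 597 m = 2.388×10^4 km³; 2.388×10^4 × (903/1028) = 2.098×10^4 km³ of water.
Brenane: 2.99 Gt = 2.990×10^12 kg; dividing by ρ_w = 1028 kg m⁻³ gives 2.909×10^9 m³ of water.
Fenis: 2.90×10^4 Gt = 2.900×10^16 kg; dividing by ρ_w = 1028 kg m⁻³ gives 2.821×10^13 m³ of water.
Total added water ≈ 4.919×10^13 m³ over 3.60×10^14 m² → Δh = 0.136 m.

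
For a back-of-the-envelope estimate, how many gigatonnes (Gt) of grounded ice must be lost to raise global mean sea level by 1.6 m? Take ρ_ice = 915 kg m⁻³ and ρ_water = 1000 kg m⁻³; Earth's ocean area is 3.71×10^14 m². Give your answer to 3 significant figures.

Required water volume = Δh × A = 1.6 m × 3.71×10^14 m² = 5.936×10^14 m³.
ρ_w = 1000 kg m⁻³, so the mass of water = 5.936×10^14 m³ × 1000 kg m⁻³ = 5.936×10^17 kg = 5.94×10^5 Gt (and the same mass of ice, by conservation).

≈ 5.94×10^5 Gt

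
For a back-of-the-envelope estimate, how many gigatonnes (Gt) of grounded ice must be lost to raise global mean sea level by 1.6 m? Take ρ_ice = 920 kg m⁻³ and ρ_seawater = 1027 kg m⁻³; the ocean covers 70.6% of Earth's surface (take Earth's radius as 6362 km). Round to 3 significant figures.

Required water volume = Δh × A = 1.6 m × 3.59×10^14 m² = 5.745×10^14 m³.
ρ_w = 1027 kg m⁻³, so the mass of water = 5.745×10^14 m³ × 1027 kg m⁻³ = 5.901×10^17 kg = 5.90×10^5 Gt (and the same mass of ice, by conservation).

≈ 5.90×10^5 Gt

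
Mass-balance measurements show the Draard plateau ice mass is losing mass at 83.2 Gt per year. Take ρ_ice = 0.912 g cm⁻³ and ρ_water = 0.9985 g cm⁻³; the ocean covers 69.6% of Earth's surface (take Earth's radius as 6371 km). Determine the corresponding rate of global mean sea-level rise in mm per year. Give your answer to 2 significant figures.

ρ_w = 0.9985 g cm⁻³ = 998.5 kg m⁻³. Annual water volume added = 83.2 Gt / ρ_w = 8.320×10^13 kg / 998.5 kg m⁻³ = 8.332×10^10 m³.
Δh per year = 8.332×10^10 / 3.55×10^14 = 2.35×10^-4 m = 0.23 mm.

≈ 0.23 mm/yr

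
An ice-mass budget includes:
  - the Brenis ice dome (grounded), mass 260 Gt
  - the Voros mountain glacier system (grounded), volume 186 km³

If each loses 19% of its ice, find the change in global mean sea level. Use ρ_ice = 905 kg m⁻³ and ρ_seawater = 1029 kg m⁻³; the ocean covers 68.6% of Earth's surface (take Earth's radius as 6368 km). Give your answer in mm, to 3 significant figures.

≈ 0.226 mm

Brenis: 0.19 × 260 Gt = 4.940×10^13 kg; dividing by ρ_w = 1029 kg m⁻³ gives 4.801×10^10 m³ of water.
Voros: 0.19 × 186 km³ × (905/1029) = 31.08 km³ of water.
Total added water ≈ 7.909×10^10 m³ over 3.50×10^14 m² → Δh = 2.26×10^-4 m = 0.226 mm.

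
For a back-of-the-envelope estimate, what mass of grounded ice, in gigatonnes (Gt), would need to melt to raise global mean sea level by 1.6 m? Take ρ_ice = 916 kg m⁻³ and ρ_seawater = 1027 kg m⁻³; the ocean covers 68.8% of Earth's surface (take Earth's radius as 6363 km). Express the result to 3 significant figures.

Required water volume = Δh × A = 1.6 m × 3.50×10^14 m² = 5.601×10^14 m³.
ρ_w = 1027 kg m⁻³, so the mass of water = 5.601×10^14 m³ × 1027 kg m⁻³ = 5.752×10^17 kg = 5.75×10^5 Gt (and the same mass of ice, by conservation).

≈ 5.75×10^5 Gt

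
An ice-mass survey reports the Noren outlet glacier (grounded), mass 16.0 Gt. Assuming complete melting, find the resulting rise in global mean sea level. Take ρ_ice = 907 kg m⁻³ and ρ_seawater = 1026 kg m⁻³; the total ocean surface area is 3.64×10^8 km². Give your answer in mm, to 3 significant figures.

Noren: 16.0 Gt = 1.600×10^13 kg; dividing by ρ_w = 1026 kg m⁻³ gives 1.559×10^10 m³ of water.
Spread over 3.64×10^14 m² of ocean, Δh = 1.559×10^10 / 3.64×10^14 = 4.28×10^-5 m = 0.0428 mm.

≈ 0.0428 mm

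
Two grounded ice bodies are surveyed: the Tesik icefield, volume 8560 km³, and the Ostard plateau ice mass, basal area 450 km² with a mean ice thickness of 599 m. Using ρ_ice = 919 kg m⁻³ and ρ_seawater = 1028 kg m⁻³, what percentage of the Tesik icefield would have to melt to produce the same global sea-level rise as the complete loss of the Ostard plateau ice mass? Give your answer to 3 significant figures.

Equal sea-level rise means equal mass of meltwater, i.e. equal mass of ice lost.
Ice mass of Ostard: 2.477×10^14 kg; ice mass of Tesik: 7.867×10^15 kg.
Fraction required = 2.477×10^14 / 7.867×10^15 = 0.0315 → 3.15 %.

≈ 3.15 %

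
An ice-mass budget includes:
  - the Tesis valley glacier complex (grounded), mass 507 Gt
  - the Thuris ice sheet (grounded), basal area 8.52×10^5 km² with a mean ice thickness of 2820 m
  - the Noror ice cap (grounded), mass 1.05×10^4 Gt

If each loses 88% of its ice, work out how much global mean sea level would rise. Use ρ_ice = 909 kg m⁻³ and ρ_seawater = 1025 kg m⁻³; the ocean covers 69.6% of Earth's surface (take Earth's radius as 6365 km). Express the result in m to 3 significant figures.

≈ 5.32 m

Tesis: 0.88 × 507 Gt = 4.462×10^14 kg; dividing by ρ_w = 1025 kg m⁻³ gives 4.353×10^11 m³ of water.
Thuris: ice volume = 8.52×10^5 km² × 2820 m = 2.403×10^6 km³; 0.88 × 2.403×10^6 × (909/1025) = 1.875×10^6 km³ of water.
Noror: 0.88 × 1.05×10^4 Gt = 9.240×10^15 kg; dividing by ρ_w = 1025 kg m⁻³ gives 9.015×10^12 m³ of water.
Total added water ≈ 1.884×10^15 m³ over 3.54×10^14 m² → Δh = 5.32 m.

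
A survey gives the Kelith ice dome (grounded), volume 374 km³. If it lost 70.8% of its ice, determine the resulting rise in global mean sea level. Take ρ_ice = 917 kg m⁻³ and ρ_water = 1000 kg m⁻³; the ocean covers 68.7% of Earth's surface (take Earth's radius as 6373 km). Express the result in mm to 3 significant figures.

Kelith: 0.708 × 374 km³ × (917/1000) = 242.8 km³ of water.
Spread over 3.51×10^14 m² of ocean, Δh = 2.428×10^11 / 3.51×10^14 = 6.92×10^-4 m = 0.692 mm.

≈ 0.692 mm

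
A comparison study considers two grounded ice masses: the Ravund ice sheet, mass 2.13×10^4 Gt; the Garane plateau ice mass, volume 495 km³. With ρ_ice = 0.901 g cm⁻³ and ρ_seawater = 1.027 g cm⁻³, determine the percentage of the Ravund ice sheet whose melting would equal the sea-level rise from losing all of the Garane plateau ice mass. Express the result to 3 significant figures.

Equal sea-level rise means equal mass of meltwater, i.e. equal mass of ice lost.
Ice mass of Garane: 4.460×10^14 kg; ice mass of Ravund: 2.130×10^16 kg.
Fraction required = 4.460×10^14 / 2.130×10^16 = 0.0209 → 2.09 %.

≈ 2.09 %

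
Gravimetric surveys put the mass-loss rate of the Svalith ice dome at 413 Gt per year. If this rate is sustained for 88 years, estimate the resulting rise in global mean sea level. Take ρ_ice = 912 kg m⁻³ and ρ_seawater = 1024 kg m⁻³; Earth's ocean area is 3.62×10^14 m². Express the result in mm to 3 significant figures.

Total mass lost = 413 Gt/yr × 88 yr = 3.634×10^4 Gt = 3.634×10^16 kg.
ρ_w = 1024 kg m⁻³, so water volume = 3.634×10^16 / 1024 = 3.549×10^13 m³.
Δh = 3.549×10^13 / 3.62×10^14 = 0.0980 m = 98.0 mm.

≈ 98.0 mm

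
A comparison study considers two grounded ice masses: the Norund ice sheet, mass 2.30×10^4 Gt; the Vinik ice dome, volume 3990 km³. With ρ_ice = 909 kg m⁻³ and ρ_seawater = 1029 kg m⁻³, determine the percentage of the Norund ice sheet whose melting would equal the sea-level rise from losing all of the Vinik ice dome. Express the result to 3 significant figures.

≈ 15.8 %

Equal sea-level rise means equal mass of meltwater, i.e. equal mass of ice lost.
Ice mass of Vinik: 3.627×10^15 kg; ice mass of Norund: 2.300×10^16 kg.
Fraction required = 3.627×10^15 / 2.300×10^16 = 0.158 → 15.8 %.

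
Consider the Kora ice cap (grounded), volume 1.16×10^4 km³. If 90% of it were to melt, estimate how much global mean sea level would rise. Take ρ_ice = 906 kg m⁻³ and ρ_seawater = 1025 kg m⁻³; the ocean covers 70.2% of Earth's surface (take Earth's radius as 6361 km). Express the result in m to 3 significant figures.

Kora: 0.9 × 1.16×10^4 km³ × (906/1025) = 9228 km³ of water.
Spread over 3.57×10^14 m² of ocean, Δh = 9.228×10^12 / 3.57×10^14 = 0.0259 m.

≈ 0.0259 m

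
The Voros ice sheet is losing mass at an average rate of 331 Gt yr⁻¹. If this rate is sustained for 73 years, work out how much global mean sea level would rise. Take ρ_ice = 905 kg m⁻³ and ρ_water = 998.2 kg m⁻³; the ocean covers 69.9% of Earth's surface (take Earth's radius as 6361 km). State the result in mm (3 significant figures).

≈ 68.1 mm

Total mass lost = 331 Gt/yr × 73 yr = 2.416×10^4 Gt = 2.416×10^16 kg.
ρ_w = 998.2 kg m⁻³, so water volume = 2.416×10^16 / 998.2 = 2.421×10^13 m³.
Δh = 2.421×10^13 / 3.55×10^14 = 0.0681 m = 68.1 mm.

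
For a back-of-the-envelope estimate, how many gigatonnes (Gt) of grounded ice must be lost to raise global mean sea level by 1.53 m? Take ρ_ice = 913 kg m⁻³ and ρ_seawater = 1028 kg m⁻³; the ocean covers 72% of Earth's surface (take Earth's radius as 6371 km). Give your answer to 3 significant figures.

Required water volume = Δh × A = 1.53 m × 3.67×10^14 m² = 5.619×10^14 m³.
ρ_w = 1028 kg m⁻³, so the mass of water = 5.619×10^14 m³ × 1028 kg m⁻³ = 5.776×10^17 kg = 5.78×10^5 Gt (and the same mass of ice, by conservation).

≈ 5.78×10^5 Gt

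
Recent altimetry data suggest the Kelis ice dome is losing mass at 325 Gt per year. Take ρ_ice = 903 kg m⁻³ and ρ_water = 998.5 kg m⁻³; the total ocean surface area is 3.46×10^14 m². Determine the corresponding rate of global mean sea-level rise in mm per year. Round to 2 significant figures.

ρ_w = 998.5 kg m⁻³. Annual water volume added = 325 Gt / ρ_w = 3.250×10^14 kg / 998.5 kg m⁻³ = 3.255×10^11 m³.
Δh per year = 3.255×10^11 / 3.46×10^14 = 9.41×10^-4 m = 0.94 mm.

≈ 0.94 mm/yr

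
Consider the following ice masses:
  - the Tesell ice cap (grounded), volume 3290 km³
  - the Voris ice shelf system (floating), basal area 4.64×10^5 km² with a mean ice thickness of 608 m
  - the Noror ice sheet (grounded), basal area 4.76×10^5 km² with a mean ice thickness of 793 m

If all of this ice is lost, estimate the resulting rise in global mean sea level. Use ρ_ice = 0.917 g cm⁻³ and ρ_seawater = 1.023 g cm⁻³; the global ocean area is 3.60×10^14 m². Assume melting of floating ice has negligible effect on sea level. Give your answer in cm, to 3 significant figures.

≈ 94.8 cm

Tesell: 3290 km³ × (917/1023) = 2949 km³ of water.
The Voris ice shelf system is floating and already displaces its own weight of water, so its melt adds essentially nothing to sea level.
Noror: ice volume = 4.76×10^5 km² × 793 m = 3.775×10^5 km³; 3.775×10^5 × (917/1023) = 3.384×10^5 km³ of water.
Total added water ≈ 3.413×10^14 m³ over 3.60×10^14 m² → Δh = 0.948 m = 94.8 cm.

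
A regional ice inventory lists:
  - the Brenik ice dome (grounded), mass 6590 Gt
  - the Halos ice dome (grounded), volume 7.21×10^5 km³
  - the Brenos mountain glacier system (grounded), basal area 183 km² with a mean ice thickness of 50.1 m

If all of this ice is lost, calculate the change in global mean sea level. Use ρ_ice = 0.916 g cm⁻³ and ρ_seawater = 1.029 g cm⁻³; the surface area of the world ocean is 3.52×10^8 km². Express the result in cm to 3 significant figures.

Brenik: 6590 Gt = 6.590×10^15 kg; dividing by ρ_w = 1.029 g cm⁻³ = 1029 kg m⁻³ gives 6.404×10^12 m³ of water.
Halos: 7.21×10^5 km³ × (916/1029) = 6.418×10^5 km³ of water.
Brenos: ice volume = 183 km² × 50.1 m = 9.168 km³; 9.168 × (916/1029) = 8.161 km³ of water.
Total added water ≈ 6.482×10^14 m³ over 3.52×10^14 m² → Δh = 1.84 m = 184 cm.

≈ 184 cm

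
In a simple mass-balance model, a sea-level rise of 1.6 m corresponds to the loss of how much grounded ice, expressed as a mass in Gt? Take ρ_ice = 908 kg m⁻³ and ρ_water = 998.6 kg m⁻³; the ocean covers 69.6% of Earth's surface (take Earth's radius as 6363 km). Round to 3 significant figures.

≈ 5.66×10^5 Gt

Required water volume = Δh × A = 1.6 m × 3.54×10^14 m² = 5.666×10^14 m³.
ρ_w = 998.6 kg m⁻³, so the mass of water = 5.666×10^14 m³ × 998.6 kg m⁻³ = 5.658×10^17 kg = 5.66×10^5 Gt (and the same mass of ice, by conservation).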